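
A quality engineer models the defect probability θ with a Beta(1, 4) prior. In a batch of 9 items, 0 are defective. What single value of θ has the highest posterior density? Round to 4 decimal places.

0.0000

Posterior: Beta(1+0, 4+9) = Beta(1, 13).
Since α = 1 ≤ 1 and β > 1, the Beta density is monotone decreasing on [0,1]; the mode is at 0.
Mean = 1/(1+13) = 0.0714.
This is the posterior mode — the MAP estimate.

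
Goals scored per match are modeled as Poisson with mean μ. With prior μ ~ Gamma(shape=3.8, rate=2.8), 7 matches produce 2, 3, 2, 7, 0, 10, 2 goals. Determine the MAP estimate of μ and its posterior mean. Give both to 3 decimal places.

Σ counts = 26. Posterior: Gamma(shape = 3.8+26 = 29.8, rate = 2.8+7 = 9.8).
Mode = (α−1)/β = 28.8/9.8 = 2.939.
Mean = α/β = 29.8/9.8 = 3.041.

μ_MAP = 2.939, E[μ|data] = 3.041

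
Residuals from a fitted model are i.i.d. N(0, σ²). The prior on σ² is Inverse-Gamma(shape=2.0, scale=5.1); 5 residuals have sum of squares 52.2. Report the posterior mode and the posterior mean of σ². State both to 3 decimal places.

posterior mode = 5.673, posterior mean = 8.914

Posterior: Inverse-Gamma(shape = 2.0+5/2 = 4.5, scale = 5.1+52.2/2 = 31.2).
Mode = β/(α+1) = 31.2/5.5 = 5.673.
Mean = β/(α−1) = 31.2/3.5 = 8.914.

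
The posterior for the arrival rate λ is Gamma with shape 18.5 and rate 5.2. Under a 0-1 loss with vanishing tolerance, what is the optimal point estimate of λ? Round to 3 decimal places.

Mode = (α−1)/β = 17.5/5.2 = 3.365.
Mean = α/β = 18.5/5.2 = 3.558.
This is the posterior mode — the MAP estimate.

3.365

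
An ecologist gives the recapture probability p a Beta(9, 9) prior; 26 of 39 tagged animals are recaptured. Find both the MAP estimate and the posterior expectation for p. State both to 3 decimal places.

Posterior: Beta(9+26, 9+13) = Beta(35, 22).
Mode = (35−1)/(35+22−2) = 34/55 = 0.618.
Mean = 35/(35+22) = 35/57 = 0.614.

MAP estimate = 0.618, posterior expectation = 0.614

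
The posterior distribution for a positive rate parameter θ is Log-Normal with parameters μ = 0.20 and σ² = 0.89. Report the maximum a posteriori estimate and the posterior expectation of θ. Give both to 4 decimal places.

maximum a posteriori estimate = 0.5016, posterior expectation = 1.9060

Mode = exp(μ − σ²) = exp(-0.69) = 0.5016.
Mean = exp(μ + σ²/2) = exp(0.645) = 1.9060.
Right-skewed posterior ⇒ mode < mean.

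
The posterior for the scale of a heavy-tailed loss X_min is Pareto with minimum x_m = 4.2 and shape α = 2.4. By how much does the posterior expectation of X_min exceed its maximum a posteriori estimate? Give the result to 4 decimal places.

3.0000

The Pareto density is strictly decreasing on [x_m, ∞), so the mode is x_m = 4.2000.
Mean = α·x_m/(α−1) = 2.4·4.2/1.4 = 7.2000.
Difference = 7.2000 − 4.2000 = 3.0000.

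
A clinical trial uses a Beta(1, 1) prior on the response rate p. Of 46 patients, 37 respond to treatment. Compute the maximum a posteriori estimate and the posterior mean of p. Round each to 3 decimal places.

Posterior: Beta(1+37, 1+9) = Beta(38, 10).
Mode = (38−1)/(38+10−2) = 37/46 = 0.804.
Mean = 38/(38+10) = 38/48 = 0.792.

maximum a posteriori estimate = 0.804, posterior mean = 0.792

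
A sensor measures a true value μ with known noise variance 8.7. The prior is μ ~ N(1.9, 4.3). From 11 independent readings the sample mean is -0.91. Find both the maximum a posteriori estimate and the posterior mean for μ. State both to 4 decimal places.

MAP = -0.4734; posterior mean = -0.4734

Posterior for μ is Normal. Precision-weighted mean: (1/4.3·1.9 + 11/8.7·-0.91) / (1/4.3 + 11/8.7) = -0.4734.
A Normal posterior is symmetric, so mode = mean.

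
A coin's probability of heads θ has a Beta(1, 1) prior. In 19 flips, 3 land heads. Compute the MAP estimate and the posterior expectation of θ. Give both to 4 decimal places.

MAP = 0.1579; posterior mean = 0.1905

Posterior: Beta(1+3, 1+16) = Beta(4, 17).
Mode = (4−1)/(4+17−2) = 3/19 = 0.1579.
With a flat prior the MAP equals the MLE, 3/19.
Mean = 4/(4+17) = 4/21 = 0.1905.
Right-skewed posterior ⇒ mode < mean.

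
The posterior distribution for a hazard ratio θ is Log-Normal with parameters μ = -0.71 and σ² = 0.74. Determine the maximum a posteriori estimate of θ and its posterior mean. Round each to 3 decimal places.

MAP = 0.235, posterior mean = 0.712

Mode = exp(μ − σ²) = exp(-1.45) = 0.235.
Mean = exp(μ + σ²/2) = exp(-0.340) = 0.712.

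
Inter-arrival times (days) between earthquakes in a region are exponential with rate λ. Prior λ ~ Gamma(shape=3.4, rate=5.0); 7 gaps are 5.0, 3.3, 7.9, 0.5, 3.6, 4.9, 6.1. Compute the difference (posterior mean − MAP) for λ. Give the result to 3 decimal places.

0.028

Σ times = 31.3. Posterior: Gamma(shape = 3.4+7 = 10.4, rate = 5.0+31.3 = 36.3).
Mode = (α−1)/β = 9.4/36.3 = 0.259.
Mean = α/β = 10.4/36.3 = 0.287.
Difference = 0.287 − 0.259 = 0.028.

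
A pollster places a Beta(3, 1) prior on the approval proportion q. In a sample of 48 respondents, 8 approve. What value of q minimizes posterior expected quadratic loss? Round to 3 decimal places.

0.212

Posterior: Beta(3+8, 1+40) = Beta(11, 41).
Mode = (11−1)/(11+41−2) = 10/50 = 0.200.
Mean = 11/(11+41) = 11/52 = 0.212.
Quadratic loss ⇒ the optimal estimator is the posterior mean.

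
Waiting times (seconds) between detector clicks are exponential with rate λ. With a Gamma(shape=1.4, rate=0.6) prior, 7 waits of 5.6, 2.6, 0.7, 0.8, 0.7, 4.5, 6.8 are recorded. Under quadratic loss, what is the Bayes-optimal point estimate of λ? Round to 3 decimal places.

0.377

Σ times = 21.7. Posterior: Gamma(shape = 1.4+7 = 8.4, rate = 0.6+21.7 = 22.3).
Mode = (α−1)/β = 7.4/22.3 = 0.332.
Mean = α/β = 8.4/22.3 = 0.377.
Quadratic loss ⇒ the optimal estimator is the posterior mean.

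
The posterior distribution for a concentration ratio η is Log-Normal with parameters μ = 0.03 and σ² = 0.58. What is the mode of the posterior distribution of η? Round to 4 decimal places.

Mode = exp(μ − σ²) = exp(-0.55) = 0.5769.
Mean = exp(μ + σ²/2) = exp(0.320) = 1.3771.
This is the posterior mode — the MAP estimate.

0.5769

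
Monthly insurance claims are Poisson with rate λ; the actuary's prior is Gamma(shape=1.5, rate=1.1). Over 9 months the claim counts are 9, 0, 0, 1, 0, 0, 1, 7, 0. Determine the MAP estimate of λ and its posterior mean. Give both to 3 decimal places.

λ_MAP = 1.832, E[λ|data] = 1.931

Σ counts = 18. Posterior: Gamma(shape = 1.5+18 = 19.5, rate = 1.1+9 = 10.1).
Mode = (α−1)/β = 18.5/10.1 = 1.832.
Mean = α/β = 19.5/10.1 = 1.931.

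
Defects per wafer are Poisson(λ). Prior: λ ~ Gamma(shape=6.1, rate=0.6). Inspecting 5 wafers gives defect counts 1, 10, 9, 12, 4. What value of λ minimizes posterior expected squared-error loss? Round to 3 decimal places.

Σ counts = 36. Posterior: Gamma(shape = 6.1+36 = 42.1, rate = 0.6+5 = 5.6).
Mode = (α−1)/β = 41.1/5.6 = 7.339.
Mean = α/β = 42.1/5.6 = 7.518.
Squared-error loss ⇒ the optimal estimator is the posterior mean.

7.518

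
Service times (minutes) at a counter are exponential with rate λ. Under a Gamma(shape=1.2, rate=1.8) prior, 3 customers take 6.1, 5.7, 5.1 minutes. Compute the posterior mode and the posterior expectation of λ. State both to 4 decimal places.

Σ times = 16.9. Posterior: Gamma(shape = 1.2+3 = 4.2, rate = 1.8+16.9 = 18.7).
Mode = (α−1)/β = 3.2/18.7 = 0.1711.
Mean = α/β = 4.2/18.7 = 0.2246.

MAP: 0.1711. Posterior mean: 0.2246.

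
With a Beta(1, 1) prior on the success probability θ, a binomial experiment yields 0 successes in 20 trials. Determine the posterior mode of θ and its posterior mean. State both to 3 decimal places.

Posterior: Beta(1+0, 1+20) = Beta(1, 21).
Since α = 1 ≤ 1 and β > 1, the Beta density is monotone decreasing on [0,1]; the mode is at 0.
Mean = 1/(1+21) = 0.045.

MAP = 0.000; posterior mean = 0.045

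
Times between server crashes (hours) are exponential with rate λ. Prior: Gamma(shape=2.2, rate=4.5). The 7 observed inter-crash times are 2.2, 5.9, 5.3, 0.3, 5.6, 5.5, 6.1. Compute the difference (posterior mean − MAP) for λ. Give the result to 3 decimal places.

0.028

Σ times = 30.9. Posterior: Gamma(shape = 2.2+7 = 9.2, rate = 4.5+30.9 = 35.4).
Mode = (α−1)/β = 8.2/35.4 = 0.232.
Mean = α/β = 9.2/35.4 = 0.260.
Difference = 0.260 − 0.232 = 0.028.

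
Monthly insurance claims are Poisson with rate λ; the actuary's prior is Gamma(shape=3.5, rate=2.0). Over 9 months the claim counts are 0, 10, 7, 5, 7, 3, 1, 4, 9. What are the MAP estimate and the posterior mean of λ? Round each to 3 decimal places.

MAP estimate = 4.409, posterior mean = 4.500

Σ counts = 46. Posterior: Gamma(shape = 3.5+46 = 49.5, rate = 2.0+9 = 11.0).
Mode = (α−1)/β = 48.5/11.0 = 4.409.
Mean = α/β = 49.5/11.0 = 4.500.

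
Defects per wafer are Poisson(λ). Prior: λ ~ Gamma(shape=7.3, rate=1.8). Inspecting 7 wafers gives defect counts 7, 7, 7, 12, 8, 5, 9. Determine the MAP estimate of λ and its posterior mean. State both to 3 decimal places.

Σ counts = 55. Posterior: Gamma(shape = 7.3+55 = 62.3, rate = 1.8+7 = 8.8).
Mode = (α−1)/β = 61.3/8.8 = 6.966.
Mean = α/β = 62.3/8.8 = 7.080.

MAP = 6.966, posterior mean = 7.080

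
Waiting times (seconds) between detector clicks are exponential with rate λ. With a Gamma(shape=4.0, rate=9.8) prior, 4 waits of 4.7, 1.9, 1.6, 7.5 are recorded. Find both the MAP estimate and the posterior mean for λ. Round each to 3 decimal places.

MAP = 0.275; posterior mean = 0.314

Σ times = 15.7. Posterior: Gamma(shape = 4.0+4 = 8.0, rate = 9.8+15.7 = 25.5).
Mode = (α−1)/β = 7.0/25.5 = 0.275.
Mean = α/β = 8.0/25.5 = 0.314.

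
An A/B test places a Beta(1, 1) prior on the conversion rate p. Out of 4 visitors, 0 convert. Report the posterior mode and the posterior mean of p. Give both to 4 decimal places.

Posterior: Beta(1+0, 1+4) = Beta(1, 5).
Since α = 1 ≤ 1 and β > 1, the Beta density is monotone decreasing on [0,1]; the mode is at 0.
Mean = 1/(1+5) = 0.1667.

MAP = 0.0000, posterior mean = 0.1667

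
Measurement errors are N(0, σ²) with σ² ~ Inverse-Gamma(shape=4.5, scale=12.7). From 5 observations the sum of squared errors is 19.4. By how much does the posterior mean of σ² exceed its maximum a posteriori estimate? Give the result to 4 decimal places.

0.9333

Posterior: Inverse-Gamma(shape = 4.5+5/2 = 7.0, scale = 12.7+19.4/2 = 22.4).
Mode = β/(α+1) = 22.4/8.0 = 2.8000.
Mean = β/(α−1) = 22.4/6.0 = 3.7333.
Difference = 3.7333 − 2.8000 = 0.9333.
The mean is pulled above the mode by the posterior's right skew.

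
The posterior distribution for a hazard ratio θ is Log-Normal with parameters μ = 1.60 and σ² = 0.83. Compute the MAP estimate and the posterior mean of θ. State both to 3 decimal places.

MAP = 2.160, posterior mean = 7.501

Mode = exp(μ − σ²) = exp(0.77) = 2.160.
Mean = exp(μ + σ²/2) = exp(2.015) = 7.501.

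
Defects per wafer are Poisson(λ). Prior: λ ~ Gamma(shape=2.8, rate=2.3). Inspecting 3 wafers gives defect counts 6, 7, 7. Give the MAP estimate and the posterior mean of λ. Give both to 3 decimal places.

Σ counts = 20. Posterior: Gamma(shape = 2.8+20 = 22.8, rate = 2.3+3 = 5.3).
Mode = (α−1)/β = 21.8/5.3 = 4.113.
Mean = α/β = 22.8/5.3 = 4.302.

MAP = 4.113, posterior mean = 4.302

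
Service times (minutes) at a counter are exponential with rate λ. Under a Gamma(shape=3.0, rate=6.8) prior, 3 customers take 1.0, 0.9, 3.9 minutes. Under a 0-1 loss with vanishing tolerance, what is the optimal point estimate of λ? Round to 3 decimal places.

0.397

Σ times = 5.8. Posterior: Gamma(shape = 3.0+3 = 6.0, rate = 6.8+5.8 = 12.6).
Mode = (α−1)/β = 5.0/12.6 = 0.397.
Mean = α/β = 6.0/12.6 = 0.476.
This is the posterior mode — the MAP estimate.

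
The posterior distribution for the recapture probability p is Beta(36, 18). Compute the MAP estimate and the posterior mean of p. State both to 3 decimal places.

MAP estimate = 0.673, posterior mean = 0.667

Mode = (36−1)/(36+18−2) = 35/52 = 0.673.
Mean = 36/(36+18) = 36/54 = 0.667.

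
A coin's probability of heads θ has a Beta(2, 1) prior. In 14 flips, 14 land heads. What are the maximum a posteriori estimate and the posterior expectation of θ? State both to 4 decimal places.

MAP: 1.0000. Posterior mean: 0.9412.

Posterior: Beta(2+14, 1+0) = Beta(16, 1).
Since β = 1 ≤ 1 and α > 1, the Beta density is monotone increasing on [0,1]; the mode is at 1.
Mean = 16/(16+1) = 0.9412.
Left-skewed posterior ⇒ mean < mode.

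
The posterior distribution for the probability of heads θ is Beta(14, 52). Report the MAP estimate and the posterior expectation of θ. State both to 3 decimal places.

Mode = (14−1)/(14+52−2) = 13/64 = 0.203.
Mean = 14/(14+52) = 14/66 = 0.212.

MAP = 0.203, posterior mean = 0.212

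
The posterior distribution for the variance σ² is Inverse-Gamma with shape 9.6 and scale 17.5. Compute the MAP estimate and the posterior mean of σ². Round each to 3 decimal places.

MAP estimate = 1.651, posterior mean = 2.035

Mode = β/(α+1) = 17.5/10.6 = 1.651.
Mean = β/(α−1) = 17.5/8.6 = 2.035.
The posterior is right-skewed, so the mean exceeds the mode.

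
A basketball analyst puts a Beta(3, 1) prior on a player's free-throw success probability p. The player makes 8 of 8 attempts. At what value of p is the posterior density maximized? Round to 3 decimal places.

Posterior: Beta(3+8, 1+0) = Beta(11, 1).
Since β = 1 ≤ 1 and α > 1, the Beta density is monotone increasing on [0,1]; the mode is at 1.
Mean = 11/(11+1) = 0.917.
This is the posterior mode — the MAP estimate.

1.000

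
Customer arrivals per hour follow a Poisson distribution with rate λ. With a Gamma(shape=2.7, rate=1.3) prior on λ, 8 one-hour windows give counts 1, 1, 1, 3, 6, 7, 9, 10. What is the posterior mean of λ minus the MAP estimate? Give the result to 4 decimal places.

0.1075

Σ counts = 38. Posterior: Gamma(shape = 2.7+38 = 40.7, rate = 1.3+8 = 9.3).
Mode = (α−1)/β = 39.7/9.3 = 4.2688.
Mean = α/β = 40.7/9.3 = 4.3763.
Difference = 4.3763 − 4.2688 = 0.1075.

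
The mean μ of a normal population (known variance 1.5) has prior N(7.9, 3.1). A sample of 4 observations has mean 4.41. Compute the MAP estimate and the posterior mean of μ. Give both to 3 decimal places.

MAP = 4.787, posterior mean = 4.787

Posterior for μ is Normal. Precision-weighted mean: (1/3.1·7.9 + 4/1.5·4.41) / (1/3.1 + 4/1.5) = 4.787.
A Normal posterior is symmetric, so mode = mean.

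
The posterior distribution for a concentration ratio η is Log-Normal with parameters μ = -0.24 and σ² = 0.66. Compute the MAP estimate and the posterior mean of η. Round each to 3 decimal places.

Mode = exp(μ − σ²) = exp(-0.90) = 0.407.
Mean = exp(μ + σ²/2) = exp(0.090) = 1.094.

MAP = 0.407, posterior mean = 1.094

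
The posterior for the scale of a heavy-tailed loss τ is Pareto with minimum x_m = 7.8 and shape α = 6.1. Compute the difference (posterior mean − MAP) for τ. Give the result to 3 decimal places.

1.529

The Pareto density is strictly decreasing on [x_m, ∞), so the mode is x_m = 7.800.
Mean = α·x_m/(α−1) = 6.1·7.8/5.1 = 9.329.
Difference = 9.329 − 7.800 = 1.529.
Right-skewed posterior ⇒ mode < mean.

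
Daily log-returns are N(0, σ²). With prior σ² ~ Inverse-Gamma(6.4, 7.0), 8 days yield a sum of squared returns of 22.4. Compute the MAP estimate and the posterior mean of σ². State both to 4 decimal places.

Posterior: Inverse-Gamma(shape = 6.4+8/2 = 10.4, scale = 7.0+22.4/2 = 18.2).
Mode = β/(α+1) = 18.2/11.4 = 1.5965.
Mean = β/(α−1) = 18.2/9.4 = 1.9362.

MAP: 1.5965. Posterior mean: 1.9362.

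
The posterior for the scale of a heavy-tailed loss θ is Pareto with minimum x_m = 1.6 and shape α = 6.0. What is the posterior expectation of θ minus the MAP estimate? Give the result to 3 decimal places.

0.320

The Pareto density is strictly decreasing on [x_m, ∞), so the mode is x_m = 1.600.
Mean = α·x_m/(α−1) = 6.0·1.6/5.0 = 1.920.
Difference = 1.920 − 1.600 = 0.320.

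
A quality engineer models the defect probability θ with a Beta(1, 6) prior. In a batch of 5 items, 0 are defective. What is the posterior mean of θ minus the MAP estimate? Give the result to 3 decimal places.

0.083

Posterior: Beta(1+0, 6+5) = Beta(1, 11).
Since α = 1 ≤ 1 and β > 1, the Beta density is monotone decreasing on [0,1]; the mode is at 0.
Mean = 1/(1+11) = 0.083.
Difference = 0.083 − 0.000 = 0.083.
Mean > mode: the posterior has a right tail.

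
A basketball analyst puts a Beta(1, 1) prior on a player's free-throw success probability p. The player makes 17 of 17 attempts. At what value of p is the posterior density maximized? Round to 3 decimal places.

1.000

Posterior: Beta(1+17, 1+0) = Beta(18, 1).
Since β = 1 ≤ 1 and α > 1, the Beta density is monotone increasing on [0,1]; the mode is at 1.
Mean = 18/(18+1) = 0.947.
This is the posterior mode — the MAP estimate.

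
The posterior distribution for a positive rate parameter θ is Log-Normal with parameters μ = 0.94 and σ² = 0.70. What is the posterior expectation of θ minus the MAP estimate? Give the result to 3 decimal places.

Mode = exp(μ − σ²) = exp(0.24) = 1.271.
Mean = exp(μ + σ²/2) = exp(1.290) = 3.633.
Difference = 3.633 − 1.271 = 2.362.

2.362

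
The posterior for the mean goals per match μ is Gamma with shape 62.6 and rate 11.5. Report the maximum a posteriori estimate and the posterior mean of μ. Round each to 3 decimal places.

MAP = 5.357; posterior mean = 5.443

Mode = (α−1)/β = 61.6/11.5 = 5.357.
Mean = α/β = 62.6/11.5 = 5.443.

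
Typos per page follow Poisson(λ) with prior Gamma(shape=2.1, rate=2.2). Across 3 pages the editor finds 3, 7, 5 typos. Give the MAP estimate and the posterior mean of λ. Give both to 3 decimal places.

MAP = 3.096; posterior mean = 3.288

Σ counts = 15. Posterior: Gamma(shape = 2.1+15 = 17.1, rate = 2.2+3 = 5.2).
Mode = (α−1)/β = 16.1/5.2 = 3.096.
Mean = α/β = 17.1/5.2 = 3.288.
The mean is pulled above the mode by the posterior's right skew.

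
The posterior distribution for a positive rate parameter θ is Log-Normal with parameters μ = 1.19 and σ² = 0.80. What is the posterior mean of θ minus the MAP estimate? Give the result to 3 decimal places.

Mode = exp(μ − σ²) = exp(0.39) = 1.477.
Mean = exp(μ + σ²/2) = exp(1.590) = 4.904.
Difference = 4.904 − 1.477 = 3.427.

3.427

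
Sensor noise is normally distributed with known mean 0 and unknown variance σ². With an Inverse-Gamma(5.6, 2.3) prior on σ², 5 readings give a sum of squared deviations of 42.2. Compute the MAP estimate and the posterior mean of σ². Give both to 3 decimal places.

Posterior: Inverse-Gamma(shape = 5.6+5/2 = 8.1, scale = 2.3+42.2/2 = 23.4).
Mode = β/(α+1) = 23.4/9.1 = 2.571.
Mean = β/(α−1) = 23.4/7.1 = 3.296.
The posterior is right-skewed, so the mean exceeds the mode.

MAP = 2.571; posterior mean = 3.296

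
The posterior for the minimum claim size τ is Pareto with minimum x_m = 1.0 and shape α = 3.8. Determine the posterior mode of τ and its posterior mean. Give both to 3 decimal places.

τ_MAP = 1.000, E[τ|data] = 1.357

The Pareto density is strictly decreasing on [x_m, ∞), so the mode is x_m = 1.000.
Mean = α·x_m/(α−1) = 3.8·1.0/2.8 = 1.357.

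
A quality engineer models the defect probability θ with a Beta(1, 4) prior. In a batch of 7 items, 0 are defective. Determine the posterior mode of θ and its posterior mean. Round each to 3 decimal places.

MAP: 0.000. Posterior mean: 0.083.

Posterior: Beta(1+0, 4+7) = Beta(1, 11).
Since α = 1 ≤ 1 and β > 1, the Beta density is monotone decreasing on [0,1]; the mode is at 0.
Mean = 1/(1+11) = 0.083.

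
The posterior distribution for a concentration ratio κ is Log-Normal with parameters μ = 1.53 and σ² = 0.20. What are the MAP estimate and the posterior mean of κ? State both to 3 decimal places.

κ_MAP = 3.781, E[κ|data] = 5.104

Mode = exp(μ − σ²) = exp(1.33) = 3.781.
Mean = exp(μ + σ²/2) = exp(1.630) = 5.104.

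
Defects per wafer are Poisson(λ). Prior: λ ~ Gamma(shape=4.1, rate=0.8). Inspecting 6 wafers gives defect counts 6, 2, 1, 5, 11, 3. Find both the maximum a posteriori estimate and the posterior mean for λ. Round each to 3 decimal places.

λ_MAP = 4.574, E[λ|data] = 4.721

Σ counts = 28. Posterior: Gamma(shape = 4.1+28 = 32.1, rate = 0.8+6 = 6.8).
Mode = (α−1)/β = 31.1/6.8 = 4.574.
Mean = α/β = 32.1/6.8 = 4.721.
Right-skewed posterior ⇒ mode < mean.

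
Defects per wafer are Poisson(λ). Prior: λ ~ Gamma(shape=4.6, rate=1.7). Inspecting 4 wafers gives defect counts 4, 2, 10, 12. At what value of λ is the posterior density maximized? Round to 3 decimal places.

Σ counts = 28. Posterior: Gamma(shape = 4.6+28 = 32.6, rate = 1.7+4 = 5.7).
Mode = (α−1)/β = 31.6/5.7 = 5.544.
Mean = α/β = 32.6/5.7 = 5.719.
This is the posterior mode — the MAP estimate.

5.544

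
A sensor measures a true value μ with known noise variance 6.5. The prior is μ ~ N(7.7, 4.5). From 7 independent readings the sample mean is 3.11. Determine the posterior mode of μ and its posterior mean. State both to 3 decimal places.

MAP = 3.895; posterior mean = 3.895

Posterior for μ is Normal. Precision-weighted mean: (1/4.5·7.7 + 7/6.5·3.11) / (1/4.5 + 7/6.5) = 3.895.
A Normal posterior is symmetric, so mode = mean.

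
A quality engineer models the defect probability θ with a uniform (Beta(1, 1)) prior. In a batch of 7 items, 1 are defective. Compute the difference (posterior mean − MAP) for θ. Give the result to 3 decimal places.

0.079

Posterior: Beta(1+1, 1+6) = Beta(2, 7).
Mode = (2−1)/(2+7−2) = 1/7 = 0.143.
With a flat prior the MAP equals the MLE, 1/7.
Mean = 2/(2+7) = 2/9 = 0.222.
Difference = 0.222 − 0.143 = 0.079.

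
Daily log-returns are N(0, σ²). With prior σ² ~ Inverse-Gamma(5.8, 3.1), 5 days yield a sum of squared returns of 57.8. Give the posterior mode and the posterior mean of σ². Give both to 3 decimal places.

posterior mode = 3.441, posterior mean = 4.384

Posterior: Inverse-Gamma(shape = 5.8+5/2 = 8.3, scale = 3.1+57.8/2 = 32.0).
Mode = β/(α+1) = 32.0/9.3 = 3.441.
Mean = β/(α−1) = 32.0/7.3 = 4.384.
Right-skewed posterior ⇒ mode < mean.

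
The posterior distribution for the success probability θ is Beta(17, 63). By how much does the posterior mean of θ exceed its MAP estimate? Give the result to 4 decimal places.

0.0074

Mode = (17−1)/(17+63−2) = 16/78 = 0.2051.
Mean = 17/(17+63) = 17/80 = 0.2125.
Difference = 0.2125 − 0.2051 = 0.0074.
Right-skewed posterior ⇒ mode < mean.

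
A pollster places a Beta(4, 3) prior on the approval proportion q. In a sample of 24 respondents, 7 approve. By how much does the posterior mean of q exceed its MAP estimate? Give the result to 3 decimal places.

0.010

Posterior: Beta(4+7, 3+17) = Beta(11, 20).
Mode = (11−1)/(11+20−2) = 10/29 = 0.345.
Mean = 11/(11+20) = 11/31 = 0.355.
Difference = 0.355 − 0.345 = 0.010.
Right-skewed posterior ⇒ mode < mean.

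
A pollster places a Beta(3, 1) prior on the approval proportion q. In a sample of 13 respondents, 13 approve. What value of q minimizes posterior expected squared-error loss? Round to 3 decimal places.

Posterior: Beta(3+13, 1+0) = Beta(16, 1).
Since β = 1 ≤ 1 and α > 1, the Beta density is monotone increasing on [0,1]; the mode is at 1.
Mean = 16/(16+1) = 0.941.
Squared-error loss ⇒ the optimal estimator is the posterior mean.

0.941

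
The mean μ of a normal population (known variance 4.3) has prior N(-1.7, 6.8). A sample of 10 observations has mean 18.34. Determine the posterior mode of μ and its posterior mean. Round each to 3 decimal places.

Posterior for μ is Normal. Precision-weighted mean: (1/6.8·-1.7 + 10/4.3·18.34) / (1/6.8 + 10/4.3) = 17.148.
A Normal posterior is symmetric, so mode = mean.

posterior mode = 17.148, posterior mean = 17.148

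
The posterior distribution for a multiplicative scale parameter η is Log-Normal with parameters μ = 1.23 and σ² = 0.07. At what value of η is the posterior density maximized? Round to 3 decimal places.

3.190

Mode = exp(μ − σ²) = exp(1.16) = 3.190.
Mean = exp(μ + σ²/2) = exp(1.265) = 3.543.
This is the posterior mode — the MAP estimate.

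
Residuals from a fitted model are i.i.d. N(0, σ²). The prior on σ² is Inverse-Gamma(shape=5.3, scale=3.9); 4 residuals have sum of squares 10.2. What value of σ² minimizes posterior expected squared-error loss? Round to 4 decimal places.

1.4286

Posterior: Inverse-Gamma(shape = 5.3+4/2 = 7.3, scale = 3.9+10.2/2 = 9.0).
Mode = β/(α+1) = 9.0/8.3 = 1.0843.
Mean = β/(α−1) = 9.0/6.3 = 1.4286.
Squared-error loss ⇒ the optimal estimator is the posterior mean.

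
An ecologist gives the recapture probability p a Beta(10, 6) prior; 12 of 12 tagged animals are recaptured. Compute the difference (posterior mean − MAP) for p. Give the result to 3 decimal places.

-0.022

Posterior: Beta(10+12, 6+0) = Beta(22, 6).
Mode = (22−1)/(22+6−2) = 21/26 = 0.808.
Mean = 22/(22+6) = 22/28 = 0.786.
Difference = 0.786 − 0.808 = -0.022.
Left-skewed posterior ⇒ mean < mode.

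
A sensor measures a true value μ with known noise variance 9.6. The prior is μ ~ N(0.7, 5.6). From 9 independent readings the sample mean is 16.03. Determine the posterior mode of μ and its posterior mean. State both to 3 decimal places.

Posterior for μ is Normal. Precision-weighted mean: (1/5.6·0.7 + 9/9.6·16.03) / (1/5.6 + 9/9.6) = 13.577.
A Normal posterior is symmetric, so mode = mean.

MAP = 13.577, posterior mean = 13.577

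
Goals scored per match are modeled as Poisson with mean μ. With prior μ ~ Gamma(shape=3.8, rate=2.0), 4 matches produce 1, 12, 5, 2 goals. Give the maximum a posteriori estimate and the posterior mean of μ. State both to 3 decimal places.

MAP = 3.800, posterior mean = 3.967

Σ counts = 20. Posterior: Gamma(shape = 3.8+20 = 23.8, rate = 2.0+4 = 6.0).
Mode = (α−1)/β = 22.8/6.0 = 3.800.
Mean = α/β = 23.8/6.0 = 3.967.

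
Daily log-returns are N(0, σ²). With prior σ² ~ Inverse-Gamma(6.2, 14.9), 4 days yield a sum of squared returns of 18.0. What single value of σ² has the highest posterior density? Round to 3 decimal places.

Posterior: Inverse-Gamma(shape = 6.2+4/2 = 8.2, scale = 14.9+18.0/2 = 23.9).
Mode = β/(α+1) = 23.9/9.2 = 2.598.
Mean = β/(α−1) = 23.9/7.2 = 3.319.
This is the posterior mode — the MAP estimate.

2.598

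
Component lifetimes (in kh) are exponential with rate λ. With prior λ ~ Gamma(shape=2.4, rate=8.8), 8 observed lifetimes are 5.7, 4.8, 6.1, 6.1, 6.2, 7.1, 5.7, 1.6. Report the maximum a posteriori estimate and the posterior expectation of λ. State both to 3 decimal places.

Σ times = 43.3. Posterior: Gamma(shape = 2.4+8 = 10.4, rate = 8.8+43.3 = 52.1).
Mode = (α−1)/β = 9.4/52.1 = 0.180.
Mean = α/β = 10.4/52.1 = 0.200.

MAP = 0.180, posterior mean = 0.200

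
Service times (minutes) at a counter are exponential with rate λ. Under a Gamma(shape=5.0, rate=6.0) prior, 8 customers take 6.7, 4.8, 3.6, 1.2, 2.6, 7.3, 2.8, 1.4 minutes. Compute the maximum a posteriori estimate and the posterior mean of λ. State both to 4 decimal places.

Σ times = 30.4. Posterior: Gamma(shape = 5.0+8 = 13.0, rate = 6.0+30.4 = 36.4).
Mode = (α−1)/β = 12.0/36.4 = 0.3297.
Mean = α/β = 13.0/36.4 = 0.3571.
The posterior is right-skewed, so the mean exceeds the mode.

MAP = 0.3297, posterior mean = 0.3571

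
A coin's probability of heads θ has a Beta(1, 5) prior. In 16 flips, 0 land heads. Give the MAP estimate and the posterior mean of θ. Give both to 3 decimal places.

MAP: 0.000. Posterior mean: 0.045.

Posterior: Beta(1+0, 5+16) = Beta(1, 21).
Since α = 1 ≤ 1 and β > 1, the Beta density is monotone decreasing on [0,1]; the mode is at 0.
Mean = 1/(1+21) = 0.045.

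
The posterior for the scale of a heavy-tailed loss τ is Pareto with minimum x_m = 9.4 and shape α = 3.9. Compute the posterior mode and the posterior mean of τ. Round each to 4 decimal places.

MAP = 9.4000, posterior mean = 12.6414

The Pareto density is strictly decreasing on [x_m, ∞), so the mode is x_m = 9.4000.
Mean = α·x_m/(α−1) = 3.9·9.4/2.9 = 12.6414.
Mean > mode: the posterior has a right tail.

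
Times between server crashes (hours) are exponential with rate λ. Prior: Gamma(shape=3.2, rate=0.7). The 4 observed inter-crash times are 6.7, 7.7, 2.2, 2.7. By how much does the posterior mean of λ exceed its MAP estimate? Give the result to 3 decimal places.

Σ times = 19.3. Posterior: Gamma(shape = 3.2+4 = 7.2, rate = 0.7+19.3 = 20.0).
Mode = (α−1)/β = 6.2/20.0 = 0.310.
Mean = α/β = 7.2/20.0 = 0.360.
Difference = 0.360 − 0.310 = 0.050.
Mean > mode: the posterior has a right tail.

0.050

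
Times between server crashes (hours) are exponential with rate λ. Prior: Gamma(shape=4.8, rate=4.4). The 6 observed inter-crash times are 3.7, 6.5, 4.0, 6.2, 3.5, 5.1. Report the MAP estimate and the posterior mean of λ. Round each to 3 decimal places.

MAP: 0.293. Posterior mean: 0.323.

Σ times = 29.0. Posterior: Gamma(shape = 4.8+6 = 10.8, rate = 4.4+29.0 = 33.4).
Mode = (α−1)/β = 9.8/33.4 = 0.293.
Mean = α/β = 10.8/33.4 = 0.323.
The posterior is right-skewed, so the mean exceeds the mode.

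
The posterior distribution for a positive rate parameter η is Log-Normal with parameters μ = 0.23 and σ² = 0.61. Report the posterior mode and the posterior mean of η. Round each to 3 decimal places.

Mode = exp(μ − σ²) = exp(-0.38) = 0.684.
Mean = exp(μ + σ²/2) = exp(0.535) = 1.707.

MAP: 0.684. Posterior mean: 1.707.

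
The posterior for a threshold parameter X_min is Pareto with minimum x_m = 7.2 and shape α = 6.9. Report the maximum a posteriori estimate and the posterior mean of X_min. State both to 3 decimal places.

X_min_MAP = 7.200, E[X_min|data] = 8.420

The Pareto density is strictly decreasing on [x_m, ∞), so the mode is x_m = 7.200.
Mean = α·x_m/(α−1) = 6.9·7.2/5.9 = 8.420.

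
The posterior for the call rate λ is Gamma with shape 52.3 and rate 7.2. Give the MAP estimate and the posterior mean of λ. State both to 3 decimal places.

MAP = 7.125, posterior mean = 7.264

Mode = (α−1)/β = 51.3/7.2 = 7.125.
Mean = α/β = 52.3/7.2 = 7.264.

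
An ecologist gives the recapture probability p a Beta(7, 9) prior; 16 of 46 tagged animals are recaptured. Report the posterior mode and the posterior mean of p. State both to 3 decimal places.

p_MAP = 0.367, E[p|data] = 0.371

Posterior: Beta(7+16, 9+30) = Beta(23, 39).
Mode = (23−1)/(23+39−2) = 22/60 = 0.367.
Mean = 23/(23+39) = 23/62 = 0.371.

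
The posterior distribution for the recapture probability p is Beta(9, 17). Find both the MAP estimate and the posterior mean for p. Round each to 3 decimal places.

Mode = (9−1)/(9+17−2) = 8/24 = 0.333.
Mean = 9/(9+17) = 9/26 = 0.346.

MAP = 0.333; posterior mean = 0.346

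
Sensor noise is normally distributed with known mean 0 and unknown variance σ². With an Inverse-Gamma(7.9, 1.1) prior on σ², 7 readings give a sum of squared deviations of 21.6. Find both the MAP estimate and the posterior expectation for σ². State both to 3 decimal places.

MAP: 0.960. Posterior mean: 1.144.

Posterior: Inverse-Gamma(shape = 7.9+7/2 = 11.4, scale = 1.1+21.6/2 = 11.9).
Mode = β/(α+1) = 11.9/12.4 = 0.960.
Mean = β/(α−1) = 11.9/10.4 = 1.144.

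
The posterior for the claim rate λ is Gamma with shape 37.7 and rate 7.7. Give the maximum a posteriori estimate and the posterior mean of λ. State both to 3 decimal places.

Mode = (α−1)/β = 36.7/7.7 = 4.766.
Mean = α/β = 37.7/7.7 = 4.896.

MAP = 4.766, posterior mean = 4.896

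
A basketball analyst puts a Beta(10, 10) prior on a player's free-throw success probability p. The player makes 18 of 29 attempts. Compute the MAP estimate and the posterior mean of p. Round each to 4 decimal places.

MAP estimate = 0.5745, posterior mean = 0.5714

Posterior: Beta(10+18, 10+11) = Beta(28, 21).
Mode = (28−1)/(28+21−2) = 27/47 = 0.5745.
Mean = 28/(28+21) = 28/49 = 0.5714.
The mean is pulled below the mode by the posterior's left skew.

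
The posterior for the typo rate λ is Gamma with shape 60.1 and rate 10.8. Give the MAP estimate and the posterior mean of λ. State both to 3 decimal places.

MAP = 5.472; posterior mean = 5.565

Mode = (α−1)/β = 59.1/10.8 = 5.472.
Mean = α/β = 60.1/10.8 = 5.565.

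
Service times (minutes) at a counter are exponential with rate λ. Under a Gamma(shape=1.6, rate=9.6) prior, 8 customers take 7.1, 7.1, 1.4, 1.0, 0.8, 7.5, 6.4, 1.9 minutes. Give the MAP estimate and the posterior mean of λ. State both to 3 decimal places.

MAP = 0.201; posterior mean = 0.224

Σ times = 33.2. Posterior: Gamma(shape = 1.6+8 = 9.6, rate = 9.6+33.2 = 42.8).
Mode = (α−1)/β = 8.6/42.8 = 0.201.
Mean = α/β = 9.6/42.8 = 0.224.
Right-skewed posterior ⇒ mode < mean.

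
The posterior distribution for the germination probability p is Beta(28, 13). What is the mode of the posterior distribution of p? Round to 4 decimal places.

0.6923

Mode = (28−1)/(28+13−2) = 27/39 = 0.6923.
Mean = 28/(28+13) = 28/41 = 0.6829.
This is the posterior mode — the MAP estimate.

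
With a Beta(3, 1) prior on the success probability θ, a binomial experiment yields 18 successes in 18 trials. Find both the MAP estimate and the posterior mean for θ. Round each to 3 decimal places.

MAP = 1.000, posterior mean = 0.955

Posterior: Beta(3+18, 1+0) = Beta(21, 1).
Since β = 1 ≤ 1 and α > 1, the Beta density is monotone increasing on [0,1]; the mode is at 1.
Mean = 21/(21+1) = 0.955.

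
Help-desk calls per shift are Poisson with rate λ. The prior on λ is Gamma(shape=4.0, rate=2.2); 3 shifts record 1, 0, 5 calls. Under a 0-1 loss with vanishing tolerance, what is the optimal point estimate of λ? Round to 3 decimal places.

1.731

Σ counts = 6. Posterior: Gamma(shape = 4.0+6 = 10.0, rate = 2.2+3 = 5.2).
Mode = (α−1)/β = 9.0/5.2 = 1.731.
Mean = α/β = 10.0/5.2 = 1.923.
This is the posterior mode — the MAP estimate.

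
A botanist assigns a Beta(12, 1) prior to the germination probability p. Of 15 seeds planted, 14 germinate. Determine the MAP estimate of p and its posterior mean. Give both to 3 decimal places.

p_MAP = 0.962, E[p|data] = 0.929

Posterior: Beta(12+14, 1+1) = Beta(26, 2).
Mode = (26−1)/(26+2−2) = 25/26 = 0.962.
Mean = 26/(26+2) = 26/28 = 0.929.
The mean is pulled below the mode by the posterior's left skew.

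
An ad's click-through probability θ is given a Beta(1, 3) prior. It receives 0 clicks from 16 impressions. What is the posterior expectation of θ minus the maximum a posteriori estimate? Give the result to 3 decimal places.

Posterior: Beta(1+0, 3+16) = Beta(1, 19).
Since α = 1 ≤ 1 and β > 1, the Beta density is monotone decreasing on [0,1]; the mode is at 0.
Mean = 1/(1+19) = 0.050.
Difference = 0.050 − 0.000 = 0.050.
The posterior is right-skewed, so the mean exceeds the mode.

0.050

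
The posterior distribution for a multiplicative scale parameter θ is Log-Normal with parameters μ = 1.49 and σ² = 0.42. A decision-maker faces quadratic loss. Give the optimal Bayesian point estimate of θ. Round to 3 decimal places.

Mode = exp(μ − σ²) = exp(1.07) = 2.915.
Mean = exp(μ + σ²/2) = exp(1.700) = 5.474.
Quadratic loss ⇒ the optimal estimator is the posterior mean.

5.474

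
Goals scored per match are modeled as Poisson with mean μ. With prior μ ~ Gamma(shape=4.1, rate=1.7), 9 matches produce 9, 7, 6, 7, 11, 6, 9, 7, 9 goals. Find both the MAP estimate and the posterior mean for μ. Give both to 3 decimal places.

Σ counts = 71. Posterior: Gamma(shape = 4.1+71 = 75.1, rate = 1.7+9 = 10.7).
Mode = (α−1)/β = 74.1/10.7 = 6.925.
Mean = α/β = 75.1/10.7 = 7.019.
The posterior is right-skewed, so the mean exceeds the mode.

MAP estimate = 6.925, posterior mean = 7.019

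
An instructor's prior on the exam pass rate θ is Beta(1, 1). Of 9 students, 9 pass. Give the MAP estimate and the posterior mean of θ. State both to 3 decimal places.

Posterior: Beta(1+9, 1+0) = Beta(10, 1).
Since β = 1 ≤ 1 and α > 1, the Beta density is monotone increasing on [0,1]; the mode is at 1.
Mean = 10/(10+1) = 0.909.
Mode > mean: the posterior has a left tail.

MAP estimate = 1.000, posterior mean = 0.909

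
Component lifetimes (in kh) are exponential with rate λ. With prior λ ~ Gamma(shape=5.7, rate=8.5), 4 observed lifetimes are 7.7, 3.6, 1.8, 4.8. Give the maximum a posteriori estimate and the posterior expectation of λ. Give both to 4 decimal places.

maximum a posteriori estimate = 0.3295, posterior expectation = 0.3674

Σ times = 17.9. Posterior: Gamma(shape = 5.7+4 = 9.7, rate = 8.5+17.9 = 26.4).
Mode = (α−1)/β = 8.7/26.4 = 0.3295.
Mean = α/β = 9.7/26.4 = 0.3674.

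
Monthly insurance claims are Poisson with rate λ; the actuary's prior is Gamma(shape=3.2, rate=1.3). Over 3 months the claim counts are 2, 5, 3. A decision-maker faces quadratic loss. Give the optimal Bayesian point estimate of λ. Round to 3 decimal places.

Σ counts = 10. Posterior: Gamma(shape = 3.2+10 = 13.2, rate = 1.3+3 = 4.3).
Mode = (α−1)/β = 12.2/4.3 = 2.837.
Mean = α/β = 13.2/4.3 = 3.070.
Quadratic loss ⇒ the optimal estimator is the posterior mean.

3.070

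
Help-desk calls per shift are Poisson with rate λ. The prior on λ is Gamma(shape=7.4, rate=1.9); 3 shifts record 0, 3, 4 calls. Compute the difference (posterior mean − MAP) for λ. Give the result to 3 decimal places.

Σ counts = 7. Posterior: Gamma(shape = 7.4+7 = 14.4, rate = 1.9+3 = 4.9).
Mode = (α−1)/β = 13.4/4.9 = 2.735.
Mean = α/β = 14.4/4.9 = 2.939.
Difference = 2.939 − 2.735 = 0.204.

0.204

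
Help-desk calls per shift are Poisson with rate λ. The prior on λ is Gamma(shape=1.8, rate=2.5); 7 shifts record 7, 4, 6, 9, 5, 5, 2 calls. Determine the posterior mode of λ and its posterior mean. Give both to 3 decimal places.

MAP: 4.084. Posterior mean: 4.189.

Σ counts = 38. Posterior: Gamma(shape = 1.8+38 = 39.8, rate = 2.5+7 = 9.5).
Mode = (α−1)/β = 38.8/9.5 = 4.084.
Mean = α/β = 39.8/9.5 = 4.189.
The mean is pulled above the mode by the posterior's right skew.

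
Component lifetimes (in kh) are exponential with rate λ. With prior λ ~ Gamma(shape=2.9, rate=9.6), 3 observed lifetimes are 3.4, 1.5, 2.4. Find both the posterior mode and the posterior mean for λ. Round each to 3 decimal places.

Σ times = 7.3. Posterior: Gamma(shape = 2.9+3 = 5.9, rate = 9.6+7.3 = 16.9).
Mode = (α−1)/β = 4.9/16.9 = 0.290.
Mean = α/β = 5.9/16.9 = 0.349.

MAP = 0.290; posterior mean = 0.349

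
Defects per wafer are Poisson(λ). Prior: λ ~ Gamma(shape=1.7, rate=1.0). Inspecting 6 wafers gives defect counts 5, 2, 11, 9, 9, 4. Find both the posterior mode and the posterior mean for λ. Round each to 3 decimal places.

Σ counts = 40. Posterior: Gamma(shape = 1.7+40 = 41.7, rate = 1.0+6 = 7.0).
Mode = (α−1)/β = 40.7/7.0 = 5.814.
Mean = α/β = 41.7/7.0 = 5.957.

MAP = 5.814; posterior mean = 5.957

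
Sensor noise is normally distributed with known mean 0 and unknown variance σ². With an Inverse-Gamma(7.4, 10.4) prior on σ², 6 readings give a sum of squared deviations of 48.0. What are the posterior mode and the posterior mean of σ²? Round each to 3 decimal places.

Posterior: Inverse-Gamma(shape = 7.4+6/2 = 10.4, scale = 10.4+48.0/2 = 34.4).
Mode = β/(α+1) = 34.4/11.4 = 3.018.
Mean = β/(α−1) = 34.4/9.4 = 3.660.

MAP = 3.018; posterior mean = 3.660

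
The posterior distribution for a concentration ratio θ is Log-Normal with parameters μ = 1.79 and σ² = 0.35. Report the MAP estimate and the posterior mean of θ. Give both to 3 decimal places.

Mode = exp(μ − σ²) = exp(1.44) = 4.221.
Mean = exp(μ + σ²/2) = exp(1.965) = 7.135.
Right-skewed posterior ⇒ mode < mean.

θ_MAP = 4.221, E[θ|data] = 7.135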